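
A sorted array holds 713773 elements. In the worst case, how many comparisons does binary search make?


Halving sequence: 713773 -> 356886 -> 178443 -> 89221 -> 44610 -> 22305 -> 11152 -> 5576 -> 2788 -> 1394 -> 697 -> 348 -> 174 -> 87 -> 43 -> 21 -> 10 -> 5 -> 2 -> 1
Number of halvings = 19
Max comparisons = 19 + 1 = 20


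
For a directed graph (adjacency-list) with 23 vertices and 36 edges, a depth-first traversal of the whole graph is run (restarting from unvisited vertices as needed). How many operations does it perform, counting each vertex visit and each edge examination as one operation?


A full DFS traversal visits each vertex once and examines each edge once.
V = 23
E = 36
Sum = 23 + 36 = 59


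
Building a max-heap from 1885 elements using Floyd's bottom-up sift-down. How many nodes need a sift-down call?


In a heap of 1885 elements (0-indexed array):
  Last element index: 1884
  Parent of last element: floor((1884 - 1) / 2) = 941
  Internal nodes: indices 0 to 941
  Count = floor(1885/2) = 942


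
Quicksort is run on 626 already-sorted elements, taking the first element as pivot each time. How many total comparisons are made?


Sum of comparisons per partition:
625 + 624 + ... + 1 + 0
= 626 * (626 - 1) / 2
= 626 * 625 / 2
= 195625


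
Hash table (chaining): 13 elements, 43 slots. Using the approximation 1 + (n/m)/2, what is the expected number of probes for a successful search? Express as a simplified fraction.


Computing expected probes:
alpha = 13/43
= 1 + alpha/2
= 1 + 13/(2*43)
= (2*43 + 13) / (2*43)
= 99/86


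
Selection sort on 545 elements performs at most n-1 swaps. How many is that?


Each of the 544 passes places one element in its final position.
Pass 1: swap minimum into position 0
Pass 2: swap minimum of remaining into position 1
...
Pass 544: last two elements, one swap
Maximum swaps = 545 - 1 = 544


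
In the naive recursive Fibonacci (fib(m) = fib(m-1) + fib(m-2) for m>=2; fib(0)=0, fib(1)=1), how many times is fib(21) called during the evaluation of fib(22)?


Let N(m) = number of times fib(m) is called while evaluating fib(22).
N(22) = 1 (the initial call).
N(21) = 1 (only fib(22) calls it).
For 1 <= m <= 20: fib(m) is called by fib(m+1) and fib(m+2), so
  N(m) = N(m+1) + N(m+2).
fib(0) is called only by fib(2), so N(0) = N(2).
Walk down from m=22:
  N(22)=1, N(21)=1
N(21) = 1


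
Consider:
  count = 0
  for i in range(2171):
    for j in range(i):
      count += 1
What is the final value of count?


For each i, the inner loop runs i times:
  i=0: inner runs 0 times
  i=1: inner runs 1 time
  i=2: inner runs 2 times
  i=3: inner runs 3 times
  i=4: inner runs 4 times
  i=5: inner runs 5 times
  i=6: inner runs 6 times
  i=7: inner runs 7 times
  ...
Total = 0 + 1 + 2 + ... + 2170 = 2171*(2171-1)/2 = 2355535


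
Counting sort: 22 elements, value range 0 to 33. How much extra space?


n = 22 (output array)
k = 34 (count array for 34 distinct values)
Extra space = 22 + 34 = 56


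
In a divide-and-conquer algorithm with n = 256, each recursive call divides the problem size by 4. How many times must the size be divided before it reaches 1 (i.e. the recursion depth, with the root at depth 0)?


Number of divisions = log_4(256)
Sizes: 256 -> 64 -> 16 -> 4 -> 1 (4 divisions)
Recursion depth = 4


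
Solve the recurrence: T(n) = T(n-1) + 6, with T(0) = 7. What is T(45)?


Unrolling the recurrence:
T(45) = T(44) + 6
       = T(43) + 6 + 6
       = T(42) + 6*3
       ...
       = T(0) + 6*45
       = 7 + 270 = 277


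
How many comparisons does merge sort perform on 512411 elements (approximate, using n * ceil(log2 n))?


Recursion depth: ceil(log2(512411)) = 19
Each recursion level merges n = 512411 elements
Total = 512411 * 19 = 9735809


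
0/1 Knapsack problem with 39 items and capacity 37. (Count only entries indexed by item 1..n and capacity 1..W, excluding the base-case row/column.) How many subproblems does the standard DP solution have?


The DP table is indexed by (item, capacity).
Rows: 39 items
Columns: 37 capacity values (1 to W)
Total subproblems = 39 * 37 = 1443


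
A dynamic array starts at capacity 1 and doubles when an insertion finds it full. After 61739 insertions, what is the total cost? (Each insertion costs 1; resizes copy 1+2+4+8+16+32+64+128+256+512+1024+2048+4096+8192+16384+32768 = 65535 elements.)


Insertion cost: 61739 (one per element)
Resizes occur just before inserting elements 2, 3, 5, 9, ...
Elements copied at each resize: 1 + 2 + 4 + 8 + 16 + 32 + 64 + 128 + 256 + 512 + 1024 + 2048 + 4096 + 8192 + 16384 + 32768
Sum of copies = 65535 (geometric series: 2^k - 1)
Total = 61739 + 65535 = 127274


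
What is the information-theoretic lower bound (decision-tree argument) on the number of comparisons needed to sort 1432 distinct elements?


A binary decision tree of height h has at most 2^h leaves and needs at least n! of them, so h >= ceil(log2(n!)).
1432! is far too large to multiply out, so use Stirling's series:
  ln(n!) ~ n ln n - n + (1/2) ln(2 pi n) + 1/(12n)  (error below 1/(360 n^3), negligible here)
  ln(1432) = 7.2668273
  n ln n = 1432 * 7.2668273 = 10406.0967
  (1/2) ln(2 pi * 1432) = (1/2) ln(8997.5214) = 4.5524
  1/(12*1432) = 0.0001
  ln(1432!) ~ 10406.0967 - 1432 + 4.5524 + 0.0001 = 8978.6492
Convert to base 2: log2(1432!) = 8978.6492 / ln 2 = 8978.6492 / 0.69314718 = 12953.4527
ceil(12953.4527) = 12954


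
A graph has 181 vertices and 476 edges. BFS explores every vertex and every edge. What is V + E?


A full BFS traversal dequeues each vertex once and examines each edge once.
Vertex visits: 181
Edge visits: 476
V + E = 181 + 476 = 657


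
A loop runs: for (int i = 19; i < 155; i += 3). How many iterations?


Loop starts at i = 19, increments by 3, stops when i >= 155.
Number of iterations = ceil((155 - 19) / 3)
= ceil(136 / 3)
= 46


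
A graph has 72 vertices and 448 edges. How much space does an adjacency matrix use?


Adjacency matrix: V x V grid of entries
Space = V^2 = 72^2 = 72 * 72 = 5184


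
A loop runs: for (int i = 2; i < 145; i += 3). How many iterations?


Loop starts at i = 2, increments by 3, stops when i >= 145.
Number of iterations = ceil((145 - 2) / 3)
= ceil(143 / 3)
= 48


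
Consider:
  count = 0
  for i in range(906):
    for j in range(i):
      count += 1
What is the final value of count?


For each i, the inner loop runs i times:
  i=0: inner runs 0 times
  i=1: inner runs 1 time
  i=2: inner runs 2 times
  i=3: inner runs 3 times
  i=4: inner runs 4 times
  i=5: inner runs 5 times
  i=6: inner runs 6 times
  i=7: inner runs 7 times
  ...
Total = 0 + 1 + 2 + ... + 905 = 906*(906-1)/2 = 409965


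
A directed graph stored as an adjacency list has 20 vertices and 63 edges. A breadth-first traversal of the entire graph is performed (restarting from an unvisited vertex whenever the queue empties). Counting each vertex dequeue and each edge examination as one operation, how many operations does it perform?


A full BFS traversal dequeues each vertex once and examines each edge once.
Vertex visits: 20
Edge visits: 63
V + E = 20 + 63 = 83


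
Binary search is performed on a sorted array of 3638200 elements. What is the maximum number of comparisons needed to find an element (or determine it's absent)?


Binary search halves the search space each comparison:
  Step 1: search space = 3638200 -> 1819100
  Step 2: search space = 1819100 -> 909550
  Step 3: search space = 909550 -> 454775
  Step 4: search space = 454775 -> 227387
  Step 5: search space = 227387 -> 113693
  Step 6: search space = 113693 -> 56846
  Step 7: search space = 56846 -> 28423
  Step 8: search space = 28423 -> 14211
  Step 9: search space = 14211 -> 7105
  Step 10: search space = 7105 -> 3552
  Step 11: search space = 3552 -> 1776
  Step 12: search space = 1776 -> 888
  Step 13: search space = 888 -> 444
  Step 14: search space = 444 -> 222
  Step 15: search space = 222 -> 111
  Step 16: search space = 111 -> 55
  Step 17: search space = 55 -> 27
  Step 18: search space = 27 -> 13
  Step 19: search space = 13 -> 6
  Step 20: search space = 6 -> 3
  Step 21: search space = 3 -> 1
  Step 22: search space = 1 (final check)
Maximum comparisons = floor(log2(3638200)) + 1 = 21 + 1 = 22


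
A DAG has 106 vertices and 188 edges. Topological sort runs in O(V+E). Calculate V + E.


V = 106 (vertex processing)
E = 188 (edge processing)
V + E = 106 + 188 = 294


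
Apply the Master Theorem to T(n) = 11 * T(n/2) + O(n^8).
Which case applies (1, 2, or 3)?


The Master Theorem: T(n) = a*T(n/b) + O(n^c)
  a = 11, b = 2, c = 8
log_b(a) = log_2(11) ~ 3.459
Compare b^c with a: 2^8 = 256 > 11, so c > log_b(a).
Since c > log_b(a), Case 3 applies.
T(n) = O(n^8)
Master Theorem case = 3


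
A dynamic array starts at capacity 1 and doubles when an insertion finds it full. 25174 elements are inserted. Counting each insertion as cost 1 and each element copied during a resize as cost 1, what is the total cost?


n = 25174
Insertion costs: 25174
Resizes copy 1, 2, 4, ... up to the largest power of 2 that is <= n-1 = 25173, i.e. 16384.
Copy costs = 1 + 2 + 4 + 8 + 16 + 32 + 64 + 128 + 256 + 512 + 1024 + 2048 + 4096 + 8192 + 16384 = 32767
Total = 25174 + 32767 = 57941


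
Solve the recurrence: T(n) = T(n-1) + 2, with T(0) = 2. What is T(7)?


Unrolling the recurrence:
T(7) = T(6) + 2
       = T(5) + 2 + 2
       = T(4) + 2*3
       ...
       = T(0) + 2*7
       = 2 + 14 = 16


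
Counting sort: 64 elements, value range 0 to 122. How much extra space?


n = 64 (output array)
k = 123 (count array for 123 distinct values)
Extra space = 64 + 123 = 187


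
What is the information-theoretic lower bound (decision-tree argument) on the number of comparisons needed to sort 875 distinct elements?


A binary decision tree of height h has at most 2^h leaves and needs at least n! of them, so h >= ceil(log2(n!)).
875! is far too large to multiply out, so use Stirling's series:
  ln(n!) ~ n ln n - n + (1/2) ln(2 pi n) + 1/(12n)  (error below 1/(360 n^3), negligible here)
  ln(875) = 6.7742239
  n ln n = 875 * 6.7742239 = 5927.4459
  (1/2) ln(2 pi * 875) = (1/2) ln(5497.7871) = 4.3061
  1/(12*875) = 0.0001
  ln(875!) ~ 5927.4459 - 875 + 4.3061 + 0.0001 = 5056.7521
Convert to base 2: log2(875!) = 5056.7521 / ln 2 = 5056.7521 / 0.69314718 = 7295.3512
ceil(7295.3512) = 7296


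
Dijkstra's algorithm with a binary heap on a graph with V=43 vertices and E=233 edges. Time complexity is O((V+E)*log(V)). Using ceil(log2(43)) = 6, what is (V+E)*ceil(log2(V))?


Dijkstra with a binary heap: each vertex is extracted once, each edge may relax once.
Each heap operation costs O(log V).
V + E = 43 + 233 = 276
ceil(log2(43)) = 6 (since 2^5 = 32 < 43 <= 64 = 2^6)
Total heap work = (V+E) * ceil(log2(V)) = 276 * 6 = 1656


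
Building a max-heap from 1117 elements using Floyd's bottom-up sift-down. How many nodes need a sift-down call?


In a heap of 1117 elements (0-indexed array):
  Last element index: 1116
  Parent of last element: floor((1116 - 1) / 2) = 557
  Internal nodes: indices 0 to 557
  Count = floor(1117/2) = 558


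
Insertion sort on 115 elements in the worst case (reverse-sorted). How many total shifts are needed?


In the worst case (reverse-sorted), each element shifts past all previous:
  Element 1: 1 shifts
  Element 2: 2 shifts
  Element 3: 3 shifts
  Element 4: 4 shifts
  Element 5: 5 shifts
  ...
  Element 114: 114 shifts
Total = 1 + 2 + ... + 114
= 115*(115-1)/2 = 6555


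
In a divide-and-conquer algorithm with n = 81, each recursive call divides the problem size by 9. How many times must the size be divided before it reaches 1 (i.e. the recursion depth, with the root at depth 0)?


Number of divisions = log_9(81)
Sizes: 81 -> 9 -> 1 (2 divisions)
Recursion depth = 2


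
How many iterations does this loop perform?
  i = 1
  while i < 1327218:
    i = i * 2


The loop variable doubles each iteration:
i = 1 -> 2 -> 4 -> 8 -> 16 -> 32 -> 64 -> 128 -> 256 -> 512 -> 1024 -> 2048 -> 4096 -> 8192 -> 16384 -> 32768 -> 65536 -> 131072 -> 262144 -> 524288 -> 1048576 -> 2097152 (stop, 2097152 >= 1327218)
Number of doublings = ceil(log2(1327218)) = 21


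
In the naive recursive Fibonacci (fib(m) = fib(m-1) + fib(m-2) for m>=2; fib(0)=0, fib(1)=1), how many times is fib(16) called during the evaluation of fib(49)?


Let N(m) = number of times fib(m) is called while evaluating fib(49).
N(49) = 1 (the initial call).
N(48) = 1 (only fib(49) calls it).
For 1 <= m <= 47: fib(m) is called by fib(m+1) and fib(m+2), so
  N(m) = N(m+1) + N(m+2).
fib(0) is called only by fib(2), so N(0) = N(2).
Walk down from m=49:
  N(49)=1, N(48)=1, N(47)=2, N(46)=3, N(45)=5, N(44)=8, N(43)=13, N(42)=21, N(41)=34, N(40)=55, N(39)=89, N(38)=144, N(37)=233, N(36)=377, N(35)=610, N(34)=987, N(33)=1597, N(32)=2584, N(31)=4181, N(30)=6765, N(29)=10946, N(28)=17711, N(27)=28657, N(26)=46368, N(25)=75025, N(24)=121393, N(23)=196418, N(22)=317811, N(21)=514229, N(20)=832040, N(19)=1346269, N(18)=2178309, N(17)=3524578, N(16)=5702887
N(16) = 5702887


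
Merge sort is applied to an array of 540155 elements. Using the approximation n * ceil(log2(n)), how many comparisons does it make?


Merge sort divides the array into halves recursively.
Number of levels = ceil(log2(540155)) = 20
At each level, approximately n = 540155 comparisons are needed for merging.
Total comparisons ~ n * ceil(log2(n)) = 540155 * 20 = 10803100


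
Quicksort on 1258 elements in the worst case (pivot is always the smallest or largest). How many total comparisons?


In the worst case, each partition step picks the worst pivot:
  Partition 1: 1257 comparisons (n-1 elements to compare)
  Partition 2: 1256 comparisons
  Partition 3: 1255 comparisons
  Partition 4: 1254 comparisons
  Partition 5: 1253 comparisons
  ...
  Last partition: 0 comparisons
Total = (n-1) + (n-2) + ... + 1 + 0 = n*(n-1)/2
= 1258*1257/2 = 790653


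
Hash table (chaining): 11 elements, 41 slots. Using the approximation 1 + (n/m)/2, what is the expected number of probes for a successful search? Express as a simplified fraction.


Computing expected probes:
alpha = 11/41
= 1 + alpha/2
= 1 + 11/(2*41)
= (2*41 + 11) / (2*41)
= 93/82


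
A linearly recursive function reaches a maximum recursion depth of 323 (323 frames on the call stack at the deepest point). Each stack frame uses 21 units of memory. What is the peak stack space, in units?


Maximum recursion depth = 323 frames
Memory per frame = 21 units
Total stack space = depth * frame_size
= 323 * 21 = 6783


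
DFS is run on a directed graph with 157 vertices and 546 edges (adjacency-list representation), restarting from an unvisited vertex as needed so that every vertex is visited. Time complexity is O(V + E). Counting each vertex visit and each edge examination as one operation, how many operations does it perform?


A full DFS traversal processes each vertex exactly once (push/pop on stack).
Each directed edge is examined once.
V = 157, E = 546
V + E = 703


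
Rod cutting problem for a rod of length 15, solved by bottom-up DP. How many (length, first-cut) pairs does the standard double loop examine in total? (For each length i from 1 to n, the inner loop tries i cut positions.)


For each subproblem length i = 1..15, the inner loop considers i possible first cuts.
Total = 1 + 2 + ... + 15
= 15*(15+1)/2
= 15*16/2 = 120


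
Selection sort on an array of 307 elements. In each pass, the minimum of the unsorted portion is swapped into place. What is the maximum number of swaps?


Selection sort performs one swap per pass:
  Pass 1: find min in positions 0 to 306, swap with position 0
  Pass 2: find min in positions 1 to 306, swap with position 1
  Pass 3: find min in positions 2 to 306, swap with position 2
  Pass 4: find min in positions 3 to 306, swap with position 3
  Pass 5: find min in positions 4 to 306, swap with position 4
  ... (301 more passes)
Total passes (and swaps) = n - 1 = 307 - 1 = 306


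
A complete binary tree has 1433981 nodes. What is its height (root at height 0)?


In a complete binary tree, level k holds nodes 2^k .. 2^(k+1)-1 (1-indexed).
Height = floor(log2(n)) = floor(log2(1433981)) = 20
Check: 2^20 = 1048576 <= 1433981 < 2097152 = 2^21


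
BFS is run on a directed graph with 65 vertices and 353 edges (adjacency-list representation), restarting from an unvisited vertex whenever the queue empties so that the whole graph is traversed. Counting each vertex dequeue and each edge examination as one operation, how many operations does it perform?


A full BFS traversal dequeues each vertex exactly once and examines each directed edge exactly once.
V = 65 (vertex processing cost)
E = 353 (edge examination cost)
Total operations proportional to V + E = 65 + 353 = 418


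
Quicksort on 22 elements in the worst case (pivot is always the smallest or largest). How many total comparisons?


In the worst case, each partition step picks the worst pivot:
  Partition 1: 21 comparisons (n-1 elements to compare)
  Partition 2: 20 comparisons
  Partition 3: 19 comparisons
  Partition 4: 18 comparisons
  Partition 5: 17 comparisons
  ...
  Last partition: 0 comparisons
Total = (n-1) + (n-2) + ... + 1 + 0 = n*(n-1)/2
= 22*21/2 = 231


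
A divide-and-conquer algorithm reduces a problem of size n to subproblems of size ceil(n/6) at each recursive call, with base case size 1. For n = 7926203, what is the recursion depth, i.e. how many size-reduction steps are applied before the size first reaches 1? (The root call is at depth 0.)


Each step divides the size by 6 (rounding up); after k steps the size is ceil(n/6^k), which equals 1 exactly when 6^k >= n.
So the depth is the smallest k with 6^k >= 7926203, i.e. ceil(log_6(7926203)).
6^8 = 1679616 < 7926203 <= 10077696 = 6^9
Recursion depth = 9


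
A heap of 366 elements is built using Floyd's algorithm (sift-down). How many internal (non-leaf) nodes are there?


Leaf nodes occupy roughly half the array.
Sift-down is called for each internal node, starting from the last one.
Internal nodes = floor(n/2) = floor(366/2) = 183


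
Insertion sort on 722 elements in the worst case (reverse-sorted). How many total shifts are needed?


In the worst case (reverse-sorted), each element shifts past all previous:
  Element 1: 1 shifts
  Element 2: 2 shifts
  Element 3: 3 shifts
  Element 4: 4 shifts
  Element 5: 5 shifts
  ...
  Element 721: 721 shifts
Total = 1 + 2 + ... + 721
= 722*(722-1)/2 = 260281


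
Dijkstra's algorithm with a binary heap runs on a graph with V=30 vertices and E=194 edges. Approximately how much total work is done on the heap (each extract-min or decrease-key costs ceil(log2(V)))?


Dijkstra with a binary heap: each vertex is extracted once, each edge may relax once.
Each heap operation costs O(log V).
V + E = 30 + 194 = 224
ceil(log2(30)) = 5 (since 2^4 = 16 < 30 <= 32 = 2^5)
Total heap work = (V+E) * ceil(log2(V)) = 224 * 5 = 1120


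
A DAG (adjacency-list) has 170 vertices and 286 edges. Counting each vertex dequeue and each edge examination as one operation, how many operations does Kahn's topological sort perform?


V = 170 (vertex processing)
E = 286 (edge processing)
V + E = 170 + 286 = 456


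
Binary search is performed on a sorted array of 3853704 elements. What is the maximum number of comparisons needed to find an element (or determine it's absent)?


Binary search halves the search space each comparison:
  Step 1: search space = 3853704 -> 1926852
  Step 2: search space = 1926852 -> 963426
  Step 3: search space = 963426 -> 481713
  Step 4: search space = 481713 -> 240856
  Step 5: search space = 240856 -> 120428
  Step 6: search space = 120428 -> 60214
  Step 7: search space = 60214 -> 30107
  Step 8: search space = 30107 -> 15053
  Step 9: search space = 15053 -> 7526
  Step 10: search space = 7526 -> 3763
  Step 11: search space = 3763 -> 1881
  Step 12: search space = 1881 -> 940
  Step 13: search space = 940 -> 470
  Step 14: search space = 470 -> 235
  Step 15: search space = 235 -> 117
  Step 16: search space = 117 -> 58
  Step 17: search space = 58 -> 29
  Step 18: search space = 29 -> 14
  Step 19: search space = 14 -> 7
  Step 20: search space = 7 -> 3
  Step 21: search space = 3 -> 1
  Step 22: search space = 1 (final check)
Maximum comparisons = floor(log2(3853704)) + 1 = 21 + 1 = 22


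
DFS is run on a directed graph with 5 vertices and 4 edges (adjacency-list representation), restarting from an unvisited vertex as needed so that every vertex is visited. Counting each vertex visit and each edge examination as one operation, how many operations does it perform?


A full DFS traversal processes each vertex exactly once (push/pop on stack).
Each directed edge is examined once.
V = 5, E = 4
V + E = 9


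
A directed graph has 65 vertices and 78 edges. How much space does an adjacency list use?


Adjacency list: one list head per vertex + one entry per edge
Vertex heads: 65
Edge entries: 78
Total = 65 + 78 = 143


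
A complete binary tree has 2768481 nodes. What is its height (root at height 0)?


In a complete binary tree, level k holds nodes 2^k .. 2^(k+1)-1 (1-indexed).
Height = floor(log2(n)) = floor(log2(2768481)) = 21
Check: 2^21 = 2097152 <= 2768481 < 4194304 = 2^22


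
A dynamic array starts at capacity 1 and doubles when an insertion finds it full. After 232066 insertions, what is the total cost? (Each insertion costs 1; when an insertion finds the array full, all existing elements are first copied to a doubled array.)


Insertion cost: 232066 (one per element)
Resizes occur just before inserting elements 2, 3, 5, 9, ...
Elements copied at each resize: 1 + 2 + 4 + 8 + 16 + 32 + 64 + 128 + 256 + 512 + 1024 + 2048 + 4096 + 8192 + 16384 + 32768 + 65536 + 131072
Sum of copies = 262143 (geometric series: 2^k - 1)
Total = 232066 + 262143 = 494209


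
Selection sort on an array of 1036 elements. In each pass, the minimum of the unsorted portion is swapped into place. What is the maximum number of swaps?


Selection sort performs one swap per pass:
  Pass 1: find min in positions 0 to 1035, swap with position 0
  Pass 2: find min in positions 1 to 1035, swap with position 1
  Pass 3: find min in positions 2 to 1035, swap with position 2
  Pass 4: find min in positions 3 to 1035, swap with position 3
  Pass 5: find min in positions 4 to 1035, swap with position 4
  ... (1030 more passes)
Total passes (and swaps) = n - 1 = 1036 - 1 = 1035


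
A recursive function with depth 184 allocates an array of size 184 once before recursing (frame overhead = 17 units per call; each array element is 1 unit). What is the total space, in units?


Array allocation: 184 units (allocated once)
Stack frames: 184 deep * 17 per frame = 3128 units
Total = 184 + 3128 = 3312


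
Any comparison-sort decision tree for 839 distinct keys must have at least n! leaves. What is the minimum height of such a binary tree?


A binary decision tree of height h has at most 2^h leaves and needs at least n! of them, so h >= ceil(log2(n!)).
839! is far too large to multiply out, so use Stirling's series:
  ln(n!) ~ n ln n - n + (1/2) ln(2 pi n) + 1/(12n)  (error below 1/(360 n^3), negligible here)
  ln(839) = 6.7322107
  n ln n = 839 * 6.7322107 = 5648.3248
  (1/2) ln(2 pi * 839) = (1/2) ln(5271.5925) = 4.2850
  1/(12*839) = 0.0001
  ln(839!) ~ 5648.3248 - 839 + 4.2850 + 0.0001 = 4813.6099
Convert to base 2: log2(839!) = 4813.6099 / ln 2 = 4813.6099 / 0.69314718 = 6944.5711
ceil(6944.5711) = 6945


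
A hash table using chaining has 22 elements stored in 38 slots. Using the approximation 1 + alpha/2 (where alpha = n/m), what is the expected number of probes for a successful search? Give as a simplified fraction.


Load factor alpha = n/m = 22/38
Expected probes = 1 + alpha/2 = 1 + 22/(2*38)
= 1 + 22/76
= 76/76 + 22/76
= 98/76
Simplify: 49/38


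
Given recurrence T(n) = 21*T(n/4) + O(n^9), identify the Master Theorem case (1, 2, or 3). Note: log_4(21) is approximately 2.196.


Master Theorem parameters: a=21, b=4, c=9
log_b(a) = 2.196
Compare b^c with a: 4^9 = 262144 > 21, so c > log_b(a).
Comparing c=9 vs log_b(a)=2.196:
9 > 2.196 => Case 3
Result: T(n) = O(n^9)
Master Theorem case = 3


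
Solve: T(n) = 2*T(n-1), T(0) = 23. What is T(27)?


Unrolling:
T(27) = 2*T(26) = 2^2*T(25) = ... = 2^27*T(0)
= 2^27 * 23
= 134217728 * 23 = 3087007744


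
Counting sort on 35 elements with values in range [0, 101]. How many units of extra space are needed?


Output array size: 35 (to store sorted result)
Count array size: 102 (one slot per possible value, range 0 to 101)
Total extra space = 35 + 102 = 137


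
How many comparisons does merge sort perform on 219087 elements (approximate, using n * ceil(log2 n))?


Recursion depth: ceil(log2(219087)) = 18
Each recursion level merges n = 219087 elements
Total = 219087 * 18 = 3943566


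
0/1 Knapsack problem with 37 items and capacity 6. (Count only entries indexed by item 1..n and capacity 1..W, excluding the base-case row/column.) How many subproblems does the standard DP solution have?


The DP table is indexed by (item, capacity).
Rows: 37 items
Columns: 6 capacity values (1 to W)
Total subproblems = 37 * 6 = 222


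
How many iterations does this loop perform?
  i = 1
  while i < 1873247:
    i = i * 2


The loop variable doubles each iteration:
i = 1 -> 2 -> 4 -> 8 -> 16 -> 32 -> 64 -> 128 -> 256 -> 512 -> 1024 -> 2048 -> 4096 -> 8192 -> 16384 -> 32768 -> 65536 -> 131072 -> 262144 -> 524288 -> 1048576 -> 2097152 (stop, 2097152 >= 1873247)
Number of doublings = ceil(log2(1873247)) = 21


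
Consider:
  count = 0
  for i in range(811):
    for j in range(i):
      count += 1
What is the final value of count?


For each i, the inner loop runs i times:
  i=0: inner runs 0 times
  i=1: inner runs 1 time
  i=2: inner runs 2 times
  i=3: inner runs 3 times
  i=4: inner runs 4 times
  i=5: inner runs 5 times
  i=6: inner runs 6 times
  i=7: inner runs 7 times
  ...
Total = 0 + 1 + 2 + ... + 810 = 811*(811-1)/2 = 328455


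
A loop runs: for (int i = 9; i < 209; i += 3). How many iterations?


Loop starts at i = 9, increments by 3, stops when i >= 209.
Number of iterations = ceil((209 - 9) / 3)
= ceil(200 / 3)
= 67


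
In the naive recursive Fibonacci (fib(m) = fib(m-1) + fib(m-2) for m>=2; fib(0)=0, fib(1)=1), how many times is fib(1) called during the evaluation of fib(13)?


Let N(m) = number of times fib(m) is called while evaluating fib(13).
N(13) = 1 (the initial call).
N(12) = 1 (only fib(13) calls it).
For 1 <= m <= 11: fib(m) is called by fib(m+1) and fib(m+2), so
  N(m) = N(m+1) + N(m+2).
fib(0) is called only by fib(2), so N(0) = N(2).
Walk down from m=13:
  N(13)=1, N(12)=1, N(11)=2, N(10)=3, N(9)=5, N(8)=8, N(7)=13, N(6)=21, N(5)=34, N(4)=55, N(3)=89, N(2)=144, N(1)=233
N(1) = 233


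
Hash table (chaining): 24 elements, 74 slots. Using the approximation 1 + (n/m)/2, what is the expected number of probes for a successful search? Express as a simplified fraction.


Computing expected probes:
alpha = 24/74
= 1 + alpha/2
= 1 + 24/(2*74)
= (2*74 + 24) / (2*74)
= 172/148 = 43/37


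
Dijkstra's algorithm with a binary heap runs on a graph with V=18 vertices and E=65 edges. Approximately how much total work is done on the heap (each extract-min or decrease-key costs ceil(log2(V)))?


Dijkstra with a binary heap: each vertex is extracted once, each edge may relax once.
Each heap operation costs O(log V).
V + E = 18 + 65 = 83
ceil(log2(18)) = 5 (since 2^4 = 16 < 18 <= 32 = 2^5)
Total heap work = (V+E) * ceil(log2(V)) = 83 * 5 = 415


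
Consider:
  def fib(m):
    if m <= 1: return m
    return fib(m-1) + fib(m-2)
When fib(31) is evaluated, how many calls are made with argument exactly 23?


Let N(m) = number of times fib(m) is called while evaluating fib(31).
N(31) = 1 (the initial call).
N(30) = 1 (only fib(31) calls it).
For 1 <= m <= 29: fib(m) is called by fib(m+1) and fib(m+2), so
  N(m) = N(m+1) + N(m+2).
fib(0) is called only by fib(2), so N(0) = N(2).
Walk down from m=31:
  N(31)=1, N(30)=1, N(29)=2, N(28)=3, N(27)=5, N(26)=8, N(25)=13, N(24)=21, N(23)=34
N(23) = 34


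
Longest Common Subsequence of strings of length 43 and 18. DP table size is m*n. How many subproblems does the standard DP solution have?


DP table indexed by positions in both strings.
First string: 43 positions
Second string: 18 positions
Total = 43 * 18 = 774


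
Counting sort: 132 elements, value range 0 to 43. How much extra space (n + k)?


n = 132 (output array)
k = 44 (count array for 44 distinct values)
Extra space = 132 + 44 = 176


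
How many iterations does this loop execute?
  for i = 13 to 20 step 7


The loop variable i takes values starting at 13 and increments by 7 each iteration.
Sequence: i = 13, 20
The upper bound 20 is inclusive, so the count is floor((last - first) / step) + 1:
floor((20 - 13) / 7) + 1 = floor(7/7) + 1 = 1 + 1 = 2


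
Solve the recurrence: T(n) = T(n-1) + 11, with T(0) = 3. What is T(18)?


Unrolling the recurrence:
T(18) = T(17) + 11
       = T(16) + 11 + 11
       = T(15) + 11*3
       ...
       = T(0) + 11*18
       = 3 + 198 = 201


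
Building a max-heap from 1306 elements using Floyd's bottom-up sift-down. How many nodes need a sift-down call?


In a heap of 1306 elements (0-indexed array):
  Last element index: 1305
  Parent of last element: floor((1305 - 1) / 2) = 652
  Internal nodes: indices 0 to 652
  Count = floor(1306/2) = 653


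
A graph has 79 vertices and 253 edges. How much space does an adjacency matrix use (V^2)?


Adjacency matrix: V x V grid of entries
Space = V^2 = 79^2 = 79 * 79 = 6241


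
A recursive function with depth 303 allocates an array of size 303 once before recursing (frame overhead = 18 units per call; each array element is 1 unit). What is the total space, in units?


Array allocation: 303 units (allocated once)
Stack frames: 303 deep * 18 per frame = 5454 units
Total = 303 + 5454 = 5757


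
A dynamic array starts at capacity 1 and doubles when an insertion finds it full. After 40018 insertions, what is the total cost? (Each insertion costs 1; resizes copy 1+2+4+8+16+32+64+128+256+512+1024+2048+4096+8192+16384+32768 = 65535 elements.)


Insertion cost: 40018 (one per element)
Resizes occur just before inserting elements 2, 3, 5, 9, ...
Elements copied at each resize: 1 + 2 + 4 + 8 + 16 + 32 + 64 + 128 + 256 + 512 + 1024 + 2048 + 4096 + 8192 + 16384 + 32768
Sum of copies = 65535 (geometric series: 2^k - 1)
Total = 40018 + 65535 = 105553


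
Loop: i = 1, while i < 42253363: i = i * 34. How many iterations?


i multiplies by 34 each step:
i = 1 -> 34 -> 1156 -> 39304 -> 1336336 -> 45435424 (stop)
Iterations = ceil(log_34(42253363)) = 5


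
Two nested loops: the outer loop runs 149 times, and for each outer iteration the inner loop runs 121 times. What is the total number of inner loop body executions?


Outer loop: 149 iterations
Inner loop: 121 iterations per outer iteration
Total = 149 * 121 = 18029


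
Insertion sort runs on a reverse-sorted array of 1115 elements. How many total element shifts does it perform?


Sum of shifts = 1 + 2 + 3 + ... + 1114
= 1115 * 1114 / 2
= 1242110 / 2
= 621055


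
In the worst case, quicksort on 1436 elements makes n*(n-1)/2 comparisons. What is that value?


Sum of comparisons per partition:
1435 + 1434 + ... + 1 + 0
= 1436 * (1436 - 1) / 2
= 1436 * 1435 / 2
= 1030330


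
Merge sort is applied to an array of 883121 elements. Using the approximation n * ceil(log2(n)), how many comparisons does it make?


Merge sort divides the array into halves recursively.
Number of levels = ceil(log2(883121)) = 20
At each level, approximately n = 883121 comparisons are needed for merging.
Total comparisons ~ n * ceil(log2(n)) = 883121 * 20 = 17662420


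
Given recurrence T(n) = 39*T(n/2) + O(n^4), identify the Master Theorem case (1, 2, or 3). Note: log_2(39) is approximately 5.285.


Master Theorem parameters: a=39, b=2, c=4
log_b(a) = 5.285
Compare b^c with a: 2^4 = 16 < 39, so c < log_b(a).
Comparing c=4 vs log_b(a)=5.285:
4 < 5.285 => Case 1
Result: T(n) = O(n^(log_2 39)) ~ O(n^5.285)
Master Theorem case = 1


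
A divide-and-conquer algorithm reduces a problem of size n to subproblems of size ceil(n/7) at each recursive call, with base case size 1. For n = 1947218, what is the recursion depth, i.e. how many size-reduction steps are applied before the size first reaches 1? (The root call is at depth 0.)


Each step divides the size by 7 (rounding up); after k steps the size is ceil(n/7^k), which equals 1 exactly when 7^k >= n.
So the depth is the smallest k with 7^k >= 1947218, i.e. ceil(log_7(1947218)).
7^7 = 823543 < 1947218 <= 5764801 = 7^8
Recursion depth = 8


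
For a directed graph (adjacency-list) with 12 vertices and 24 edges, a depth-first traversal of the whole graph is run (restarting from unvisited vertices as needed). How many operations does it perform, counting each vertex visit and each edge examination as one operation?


A full DFS traversal visits each vertex once and examines each edge once.
V = 12
E = 24
Sum = 12 + 24 = 36


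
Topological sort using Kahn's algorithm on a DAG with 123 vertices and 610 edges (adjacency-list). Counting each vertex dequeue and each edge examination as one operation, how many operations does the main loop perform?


Kahn's algorithm:
  1. Compute in-degrees: O(V + E)
  2. Process queue: each vertex dequeued once (O(V))
     each edge examined once (O(E))
Total = V + E = 123 + 610 = 733


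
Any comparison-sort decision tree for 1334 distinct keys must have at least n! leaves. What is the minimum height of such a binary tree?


A binary decision tree of height h has at most 2^h leaves and needs at least n! of them, so h >= ceil(log2(n!)).
1334! is far too large to multiply out, so use Stirling's series:
  ln(n!) ~ n ln n - n + (1/2) ln(2 pi n) + 1/(12n)  (error below 1/(360 n^3), negligible here)
  ln(1334) = 7.1959372
  n ln n = 1334 * 7.1959372 = 9599.3802
  (1/2) ln(2 pi * 1334) = (1/2) ln(8381.7692) = 4.5169
  1/(12*1334) = 0.0001
  ln(1334!) ~ 9599.3802 - 1334 + 4.5169 + 0.0001 = 8269.8972
Convert to base 2: log2(1334!) = 8269.8972 / ln 2 = 8269.8972 / 0.69314718 = 11930.9397
ceil(11930.9397) = 11931


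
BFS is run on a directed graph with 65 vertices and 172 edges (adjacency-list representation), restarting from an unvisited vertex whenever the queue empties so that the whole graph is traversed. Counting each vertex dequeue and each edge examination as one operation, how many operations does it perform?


A full BFS traversal dequeues each vertex exactly once and examines each directed edge exactly once.
V = 65 (vertex processing cost)
E = 172 (edge examination cost)
Total operations proportional to V + E = 65 + 172 = 237


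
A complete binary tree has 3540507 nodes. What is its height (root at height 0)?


In a complete binary tree, level k holds nodes 2^k .. 2^(k+1)-1 (1-indexed).
Height = floor(log2(n)) = floor(log2(3540507)) = 21
Check: 2^21 = 2097152 <= 3540507 < 4194304 = 2^22


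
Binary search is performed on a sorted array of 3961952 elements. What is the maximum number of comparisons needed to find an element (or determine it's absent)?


Binary search halves the search space each comparison:
  Step 1: search space = 3961952 -> 1980976
  Step 2: search space = 1980976 -> 990488
  Step 3: search space = 990488 -> 495244
  Step 4: search space = 495244 -> 247622
  Step 5: search space = 247622 -> 123811
  Step 6: search space = 123811 -> 61905
  Step 7: search space = 61905 -> 30952
  Step 8: search space = 30952 -> 15476
  Step 9: search space = 15476 -> 7738
  Step 10: search space = 7738 -> 3869
  Step 11: search space = 3869 -> 1934
  Step 12: search space = 1934 -> 967
  Step 13: search space = 967 -> 483
  Step 14: search space = 483 -> 241
  Step 15: search space = 241 -> 120
  Step 16: search space = 120 -> 60
  Step 17: search space = 60 -> 30
  Step 18: search space = 30 -> 15
  Step 19: search space = 15 -> 7
  Step 20: search space = 7 -> 3
  Step 21: search space = 3 -> 1
  Step 22: search space = 1 (final check)
Maximum comparisons = floor(log2(3961952)) + 1 = 21 + 1 = 22


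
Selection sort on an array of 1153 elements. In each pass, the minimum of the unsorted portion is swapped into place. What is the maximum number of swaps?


Selection sort performs one swap per pass:
  Pass 1: find min in positions 0 to 1152, swap with position 0
  Pass 2: find min in positions 1 to 1152, swap with position 1
  Pass 3: find min in positions 2 to 1152, swap with position 2
  Pass 4: find min in positions 3 to 1152, swap with position 3
  Pass 5: find min in positions 4 to 1152, swap with position 4
  ... (1147 more passes)
Total passes (and swaps) = n - 1 = 1153 - 1 = 1152


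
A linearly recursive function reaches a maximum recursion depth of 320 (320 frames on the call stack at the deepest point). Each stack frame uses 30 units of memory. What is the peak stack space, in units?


Maximum recursion depth = 320 frames
Memory per frame = 30 units
Total stack space = depth * frame_size
= 320 * 30 = 9600


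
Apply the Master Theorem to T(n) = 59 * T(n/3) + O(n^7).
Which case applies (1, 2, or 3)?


The Master Theorem: T(n) = a*T(n/b) + O(n^c)
  a = 59, b = 3, c = 7
log_b(a) = log_3(59) ~ 3.712
Compare b^c with a: 3^7 = 2187 > 59, so c > log_b(a).
Since c > log_b(a), Case 3 applies.
T(n) = O(n^7)
Master Theorem case = 3


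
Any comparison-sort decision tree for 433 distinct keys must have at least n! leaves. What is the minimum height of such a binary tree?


A binary decision tree of height h has at most 2^h leaves and needs at least n! of them, so h >= ceil(log2(n!)).
433! is far too large to multiply out, so use Stirling's series:
  ln(n!) ~ n ln n - n + (1/2) ln(2 pi n) + 1/(12n)  (error below 1/(360 n^3), negligible here)
  ln(433) = 6.0707377
  n ln n = 433 * 6.0707377 = 2628.6294
  (1/2) ln(2 pi * 433) = (1/2) ln(2720.6192) = 3.9543
  1/(12*433) = 0.0002
  ln(433!) ~ 2628.6294 - 433 + 3.9543 + 0.0002 = 2199.5839
Convert to base 2: log2(433!) = 2199.5839 / ln 2 = 2199.5839 / 0.69314718 = 3173.3288
ceil(3173.3288) = 3174


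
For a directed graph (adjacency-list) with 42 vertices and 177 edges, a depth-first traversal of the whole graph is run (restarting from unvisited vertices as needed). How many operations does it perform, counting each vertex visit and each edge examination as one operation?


A full DFS traversal visits each vertex once and examines each edge once.
V = 42
E = 177
Sum = 42 + 177 = 219


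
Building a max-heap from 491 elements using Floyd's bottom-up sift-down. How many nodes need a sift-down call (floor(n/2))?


In a heap of 491 elements (0-indexed array):
  Last element index: 490
  Parent of last element: floor((490 - 1) / 2) = 244
  Internal nodes: indices 0 to 244
  Count = floor(491/2) = 245


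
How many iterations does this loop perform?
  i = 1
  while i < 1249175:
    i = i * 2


The loop variable doubles each iteration:
i = 1 -> 2 -> 4 -> 8 -> 16 -> 32 -> 64 -> 128 -> 256 -> 512 -> 1024 -> 2048 -> 4096 -> 8192 -> 16384 -> 32768 -> 65536 -> 131072 -> 262144 -> 524288 -> 1048576 -> 2097152 (stop, 2097152 >= 1249175)
Number of doublings = ceil(log2(1249175)) = 21


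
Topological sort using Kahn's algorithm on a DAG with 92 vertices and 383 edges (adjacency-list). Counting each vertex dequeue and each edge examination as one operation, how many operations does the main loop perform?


Kahn's algorithm:
  1. Compute in-degrees: O(V + E)
  2. Process queue: each vertex dequeued once (O(V))
     each edge examined once (O(E))
Total = V + E = 92 + 383 = 475


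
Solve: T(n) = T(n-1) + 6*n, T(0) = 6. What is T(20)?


Expanding the recurrence:
T(20) = T(19) + 6*20
       = T(18) + 6*19 + 6*20
       ...
       = T(0) + 6*(1 + 2 + ... + 20)
       = 6 + 6 * 20*21/2
       = 6 + 6 * 210
       = 6 + 1260 = 1266
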